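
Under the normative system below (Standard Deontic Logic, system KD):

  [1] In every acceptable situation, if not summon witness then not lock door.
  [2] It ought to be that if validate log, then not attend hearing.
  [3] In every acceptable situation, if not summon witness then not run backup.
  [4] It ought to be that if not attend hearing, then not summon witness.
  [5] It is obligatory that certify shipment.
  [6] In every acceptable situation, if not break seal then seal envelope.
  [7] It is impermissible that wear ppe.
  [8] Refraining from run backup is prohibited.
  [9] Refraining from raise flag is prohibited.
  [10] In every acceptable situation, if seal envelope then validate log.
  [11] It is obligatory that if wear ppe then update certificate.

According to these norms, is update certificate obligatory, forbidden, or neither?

Premise 11 is O(wear_ppe → update_certificate), but O(wear_ppe) is not derivable from the premises, so it does not yield O(update_certificate).
No premise or chain of K-axiom applications forces O(update_certificate), and none forces O(¬update_certificate). So update_certificate is neither obligatory nor forbidden under these norms.

Neither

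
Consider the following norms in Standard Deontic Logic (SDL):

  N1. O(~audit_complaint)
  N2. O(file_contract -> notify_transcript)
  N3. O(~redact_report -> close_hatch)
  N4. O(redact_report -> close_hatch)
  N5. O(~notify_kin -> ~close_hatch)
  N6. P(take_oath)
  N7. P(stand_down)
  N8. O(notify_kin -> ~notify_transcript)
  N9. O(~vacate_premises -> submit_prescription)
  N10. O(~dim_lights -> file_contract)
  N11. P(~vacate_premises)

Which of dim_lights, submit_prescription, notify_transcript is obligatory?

By case analysis on ~redact_report: premise 3 gives O(~redact_report -> close_hatch) and premise 4 gives O(redact_report -> close_hatch), so O(close_hatch) either way.
Premise 5, O(~notify_kin -> ~close_hatch), contraposes to O(close_hatch -> notify_kin); with O(close_hatch) we get O(notify_kin).
With premise 8, O(notify_kin -> ~notify_transcript), the K-axiom yields O(~notify_transcript).
Premise 2, O(file_contract -> notify_transcript), contraposes to O(~notify_transcript -> ~file_contract); with O(~notify_transcript) we get O(~file_contract).
Premise 10, O(~dim_lights -> file_contract), contraposes to O(~file_contract -> dim_lights); with O(~file_contract) we get O(dim_lights).
So O(dim_lights) holds — dim_lights is obligatory. None of the other listed options is made obligatory by any chain of premises.

dim_lights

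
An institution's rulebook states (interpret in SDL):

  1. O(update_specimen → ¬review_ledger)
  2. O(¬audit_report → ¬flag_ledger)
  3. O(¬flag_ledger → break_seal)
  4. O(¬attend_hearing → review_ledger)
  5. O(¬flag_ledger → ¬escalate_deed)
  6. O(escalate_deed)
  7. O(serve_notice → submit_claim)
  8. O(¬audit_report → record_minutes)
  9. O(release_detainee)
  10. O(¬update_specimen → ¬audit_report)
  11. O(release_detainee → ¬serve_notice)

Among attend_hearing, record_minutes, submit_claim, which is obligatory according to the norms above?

attend_hearing

Premise 6 gives O(escalate_deed).
Premise 5, O(¬flag_ledger → ¬escalate_deed), contraposes to O(escalate_deed → flag_ledger); with O(escalate_deed) we get O(flag_ledger).
Premise 2, O(¬audit_report → ¬flag_ledger), contraposes to O(flag_ledger → audit_report); with O(flag_ledger) we get O(audit_report).
The contrapositive of premise 10 (O(¬update_specimen → ¬audit_report)) is O(audit_report → update_specimen), and O(audit_report) is already established, so O(update_specimen).
With premise 1, O(update_specimen → ¬review_ledger), the K-axiom yields O(¬review_ledger).
The contrapositive of premise 4 (O(¬attend_hearing → review_ledger)) is O(¬review_ledger → attend_hearing), and O(¬review_ledger) is already established, so O(attend_hearing).
So O(attend_hearing) holds — attend_hearing is obligatory. None of the other listed options is made obligatory by any chain of premises.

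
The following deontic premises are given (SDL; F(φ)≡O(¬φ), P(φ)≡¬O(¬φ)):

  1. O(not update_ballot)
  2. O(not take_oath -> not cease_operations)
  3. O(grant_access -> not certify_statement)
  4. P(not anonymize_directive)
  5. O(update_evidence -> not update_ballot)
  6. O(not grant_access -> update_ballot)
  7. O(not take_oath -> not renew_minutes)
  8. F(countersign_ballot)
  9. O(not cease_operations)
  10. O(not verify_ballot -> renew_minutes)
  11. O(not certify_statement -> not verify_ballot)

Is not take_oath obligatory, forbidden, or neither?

From premise 1 we have O(not update_ballot).
Premise 6, O(not grant_access -> update_ballot), contraposes to O(not update_ballot -> grant_access); with O(not update_ballot) we get O(grant_access).
From O(grant_access) and premise 3, O(grant_access -> not certify_statement), we obtain O(not certify_statement).
Applying K to premise 11 (O(not certify_statement -> not verify_ballot)) and O(not certify_statement) yields O(not verify_ballot).
Applying K to premise 10 (O(not verify_ballot -> renew_minutes)) and O(not verify_ballot) yields O(renew_minutes).
The contrapositive of premise 7 (O(not take_oath -> not renew_minutes)) is O(renew_minutes -> take_oath), and O(renew_minutes) is already established, so O(take_oath).
Premises 2, 4, 5, 8, 9 do not contribute to this derivation.
Thus O(take_oath), which is F(not take_oath): not take_oath is forbidden.

Forbidden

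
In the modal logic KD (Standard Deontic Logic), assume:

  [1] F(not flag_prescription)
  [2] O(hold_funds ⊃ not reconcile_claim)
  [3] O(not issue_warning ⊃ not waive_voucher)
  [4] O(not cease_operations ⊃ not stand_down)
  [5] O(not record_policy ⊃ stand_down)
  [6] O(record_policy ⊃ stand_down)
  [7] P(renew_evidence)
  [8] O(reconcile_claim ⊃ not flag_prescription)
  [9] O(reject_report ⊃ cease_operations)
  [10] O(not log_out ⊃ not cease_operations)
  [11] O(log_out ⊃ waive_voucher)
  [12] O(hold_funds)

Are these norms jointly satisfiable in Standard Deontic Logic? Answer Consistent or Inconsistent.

Premise 8 is O(reconcile_claim ⊃ not flag_prescription), but O(reconcile_claim) is not derivable from the premises, so it does not yield O(not flag_prescription).
So O(not flag_prescription) is not derivable, and the apparent clash with O(flag_prescription) does not arise.
A world satisfying every obligation exists (e.g. cease_operations=true, flag_prescription=true, hold_funds=true, issue_warning=true, log_out=true, reconcile_claim=false, record_policy=false, reject_report=false, renew_evidence=false, stand_down=true, waive_voucher=true); no atom is both obligatory and forbidden, so the set is consistent.

Consistent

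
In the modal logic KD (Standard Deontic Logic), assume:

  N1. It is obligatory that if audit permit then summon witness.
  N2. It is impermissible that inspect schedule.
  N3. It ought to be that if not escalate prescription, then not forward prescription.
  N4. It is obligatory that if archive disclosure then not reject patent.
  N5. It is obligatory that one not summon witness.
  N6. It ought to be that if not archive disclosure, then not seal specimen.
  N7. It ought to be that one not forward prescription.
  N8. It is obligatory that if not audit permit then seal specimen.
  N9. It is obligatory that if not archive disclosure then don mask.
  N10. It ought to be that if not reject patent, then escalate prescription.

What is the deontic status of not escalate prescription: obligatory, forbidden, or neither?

Forbidden

Premise 5 gives O(¬summon_witness).
Premise 1 is O(audit_permit → summon_witness); contrapositively O(¬summon_witness → ¬audit_permit). Since O(¬summon_witness) holds, K gives O(¬audit_permit).
With premise 8, O(¬audit_permit → seal_specimen), the K-axiom yields O(seal_specimen).
The contrapositive of premise 6 (O(¬archive_disclosure → ¬seal_specimen)) is O(seal_specimen → archive_disclosure), and O(seal_specimen) is already established, so O(archive_disclosure).
From O(archive_disclosure) and premise 4, O(archive_disclosure → ¬reject_patent), we obtain O(¬reject_patent).
Premise 10 is O(¬reject_patent → escalate_prescription); since O(¬reject_patent), deontic closure gives O(escalate_prescription).
Premises 2, 3, 7, 9 do not contribute to this derivation.
Thus O(escalate_prescription), which is F(¬escalate_prescription): ¬escalate_prescription is forbidden.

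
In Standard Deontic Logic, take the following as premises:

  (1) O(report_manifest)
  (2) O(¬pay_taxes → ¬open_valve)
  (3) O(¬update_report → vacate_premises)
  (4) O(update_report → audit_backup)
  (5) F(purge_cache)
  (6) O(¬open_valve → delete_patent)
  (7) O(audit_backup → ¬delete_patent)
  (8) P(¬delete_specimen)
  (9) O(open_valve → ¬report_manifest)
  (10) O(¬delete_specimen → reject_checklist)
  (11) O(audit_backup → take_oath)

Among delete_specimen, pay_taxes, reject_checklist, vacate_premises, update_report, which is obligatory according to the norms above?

From premise 1 we have O(report_manifest).
Premise 9 is O(open_valve → ¬report_manifest); contrapositively O(report_manifest → ¬open_valve). Since O(report_manifest) holds, K gives O(¬open_valve).
Premise 6 is O(¬open_valve → delete_patent); since O(¬open_valve), deontic closure gives O(delete_patent).
Premise 7 is O(audit_backup → ¬delete_patent); contrapositively O(delete_patent → ¬audit_backup). Since O(delete_patent) holds, K gives O(¬audit_backup).
Premise 4, O(update_report → audit_backup), contraposes to O(¬audit_backup → ¬update_report); with O(¬audit_backup) we get O(¬update_report).
From O(¬update_report) and premise 3, O(¬update_report → vacate_premises), we obtain O(vacate_premises).
So O(vacate_premises) holds — vacate_premises is obligatory. None of the other listed options is made obligatory by any chain of premises.

vacate_premises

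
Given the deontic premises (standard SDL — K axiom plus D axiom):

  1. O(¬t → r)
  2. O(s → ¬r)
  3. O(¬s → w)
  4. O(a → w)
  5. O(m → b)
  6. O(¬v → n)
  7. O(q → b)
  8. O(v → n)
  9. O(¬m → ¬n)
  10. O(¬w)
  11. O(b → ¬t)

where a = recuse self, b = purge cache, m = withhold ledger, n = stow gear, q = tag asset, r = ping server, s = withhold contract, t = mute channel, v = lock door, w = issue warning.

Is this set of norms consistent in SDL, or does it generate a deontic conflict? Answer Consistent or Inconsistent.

Inconsistent

By case analysis on ¬v: premise 6 gives O(¬v → n) and premise 8 gives O(v → n), so O(n) either way.
The contrapositive of premise 9 (O(¬m → ¬n)) is O(n → m), and O(n) is already established, so O(m).
With premise 5, O(m → b), the K-axiom yields O(b).
With premise 11, O(b → ¬t), the K-axiom yields O(¬t).
From O(¬t) and premise 1, O(¬t → r), we obtain O(r).
Premise 2 is O(s → ¬r); contrapositively O(r → ¬s). Since O(r) holds, K gives O(¬s).
With premise 3, O(¬s → w), the K-axiom yields O(w).
However, premise 10 gives O(¬w).
We now have both O(w) and O(¬w) — w is simultaneously obligatory and forbidden, violating the D-axiom.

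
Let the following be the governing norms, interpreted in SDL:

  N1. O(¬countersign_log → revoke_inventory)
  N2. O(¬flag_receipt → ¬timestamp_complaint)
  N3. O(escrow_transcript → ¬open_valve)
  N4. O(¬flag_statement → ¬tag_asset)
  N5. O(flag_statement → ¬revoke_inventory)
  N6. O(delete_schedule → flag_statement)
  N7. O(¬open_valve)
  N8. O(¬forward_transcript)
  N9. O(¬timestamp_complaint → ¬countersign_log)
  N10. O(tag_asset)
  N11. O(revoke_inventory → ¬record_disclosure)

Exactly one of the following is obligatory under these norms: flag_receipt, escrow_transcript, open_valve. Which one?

flag_receipt

Premise 10 gives O(tag_asset).
Premise 4, O(¬flag_statement → ¬tag_asset), contraposes to O(tag_asset → flag_statement); with O(tag_asset) we get O(flag_statement).
With premise 5, O(flag_statement → ¬revoke_inventory), the K-axiom yields O(¬revoke_inventory).
The contrapositive of premise 1 (O(¬countersign_log → revoke_inventory)) is O(¬revoke_inventory → countersign_log), and O(¬revoke_inventory) is already established, so O(countersign_log).
Premise 9, O(¬timestamp_complaint → ¬countersign_log), contraposes to O(countersign_log → timestamp_complaint); with O(countersign_log) we get O(timestamp_complaint).
Premise 2 is O(¬flag_receipt → ¬timestamp_complaint); contrapositively O(timestamp_complaint → flag_receipt). Since O(timestamp_complaint) holds, K gives O(flag_receipt).
So O(flag_receipt) holds — flag_receipt is obligatory. None of the other listed options is made obligatory by any chain of premises.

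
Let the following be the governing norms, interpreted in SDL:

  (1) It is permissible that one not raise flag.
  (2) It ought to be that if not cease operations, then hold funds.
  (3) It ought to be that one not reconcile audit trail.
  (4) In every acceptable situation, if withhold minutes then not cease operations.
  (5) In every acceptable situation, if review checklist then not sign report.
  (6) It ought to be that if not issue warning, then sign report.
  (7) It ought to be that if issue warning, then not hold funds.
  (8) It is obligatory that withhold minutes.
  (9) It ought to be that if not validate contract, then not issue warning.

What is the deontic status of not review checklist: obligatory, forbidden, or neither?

Obligatory

Premise 8 states O(withhold_minutes) outright.
With premise 4, O(withhold_minutes → ¬cease_operations), the K-axiom yields O(¬cease_operations).
From O(¬cease_operations) and premise 2, O(¬cease_operations → hold_funds), we obtain O(hold_funds).
Premise 7 is O(issue_warning → ¬hold_funds); contrapositively O(hold_funds → ¬issue_warning). Since O(hold_funds) holds, K gives O(¬issue_warning).
With premise 6, O(¬issue_warning → sign_report), the K-axiom yields O(sign_report).
The contrapositive of premise 5 (O(review_checklist → ¬sign_report)) is O(sign_report → ¬review_checklist), and O(sign_report) is already established, so O(¬review_checklist).
Premises 1, 3, 9 do not contribute to this derivation.
Hence ¬review_checklist is obligatory.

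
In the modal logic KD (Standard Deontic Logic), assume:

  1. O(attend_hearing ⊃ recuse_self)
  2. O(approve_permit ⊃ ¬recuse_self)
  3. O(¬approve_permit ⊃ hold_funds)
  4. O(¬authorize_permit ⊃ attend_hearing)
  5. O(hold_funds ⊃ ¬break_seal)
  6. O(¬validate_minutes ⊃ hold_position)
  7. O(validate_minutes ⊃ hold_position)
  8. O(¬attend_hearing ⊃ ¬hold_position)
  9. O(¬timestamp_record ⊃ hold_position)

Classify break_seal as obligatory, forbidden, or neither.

Premises 7 and 6 are O(validate_minutes ⊃ hold_position) and O(¬validate_minutes ⊃ hold_position); every ideal world satisfies validate_minutes or ¬validate_minutes, so in either case hold_position holds — hence O(hold_position).
Premise 8 is O(¬attend_hearing ⊃ ¬hold_position); contrapositively O(hold_position ⊃ attend_hearing). Since O(hold_position) holds, K gives O(attend_hearing).
Premise 1 is O(attend_hearing ⊃ recuse_self); since O(attend_hearing), deontic closure gives O(recuse_self).
Premise 2, O(approve_permit ⊃ ¬recuse_self), contraposes to O(recuse_self ⊃ ¬approve_permit); with O(recuse_self) we get O(¬approve_permit).
From O(¬approve_permit) and premise 3, O(¬approve_permit ⊃ hold_funds), we obtain O(hold_funds).
Premise 5 is O(hold_funds ⊃ ¬break_seal); since O(hold_funds), deontic closure gives O(¬break_seal).
Premises 4, 9 do not contribute to this derivation.
Thus O(¬break_seal), which is F(break_seal): break_seal is forbidden.

Forbidden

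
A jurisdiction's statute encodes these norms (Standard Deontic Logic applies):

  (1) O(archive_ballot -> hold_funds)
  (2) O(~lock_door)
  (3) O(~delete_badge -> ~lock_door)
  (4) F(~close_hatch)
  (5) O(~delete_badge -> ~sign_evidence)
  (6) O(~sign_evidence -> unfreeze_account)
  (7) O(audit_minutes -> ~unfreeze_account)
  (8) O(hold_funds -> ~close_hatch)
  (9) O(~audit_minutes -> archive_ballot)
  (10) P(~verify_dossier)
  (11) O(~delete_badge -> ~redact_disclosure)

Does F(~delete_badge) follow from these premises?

Premise 4, F(~close_hatch), is equivalent to O(close_hatch).
Premise 8, O(hold_funds -> ~close_hatch), contraposes to O(close_hatch -> ~hold_funds); with O(close_hatch) we get O(~hold_funds).
Premise 1, O(archive_ballot -> hold_funds), contraposes to O(~hold_funds -> ~archive_ballot); with O(~hold_funds) we get O(~archive_ballot).
Premise 9, O(~audit_minutes -> archive_ballot), contraposes to O(~archive_ballot -> audit_minutes); with O(~archive_ballot) we get O(audit_minutes).
From O(audit_minutes) and premise 7, O(audit_minutes -> ~unfreeze_account), we obtain O(~unfreeze_account).
Premise 6 is O(~sign_evidence -> unfreeze_account); contrapositively O(~unfreeze_account -> sign_evidence). Since O(~unfreeze_account) holds, K gives O(sign_evidence).
Premise 5 is O(~delete_badge -> ~sign_evidence); contrapositively O(sign_evidence -> delete_badge). Since O(sign_evidence) holds, K gives O(delete_badge).
Premises 2, 3, 10, 11 do not contribute to this derivation.
So O(delete_badge) holds, i.e. F(~delete_badge). The claim follows.

Yes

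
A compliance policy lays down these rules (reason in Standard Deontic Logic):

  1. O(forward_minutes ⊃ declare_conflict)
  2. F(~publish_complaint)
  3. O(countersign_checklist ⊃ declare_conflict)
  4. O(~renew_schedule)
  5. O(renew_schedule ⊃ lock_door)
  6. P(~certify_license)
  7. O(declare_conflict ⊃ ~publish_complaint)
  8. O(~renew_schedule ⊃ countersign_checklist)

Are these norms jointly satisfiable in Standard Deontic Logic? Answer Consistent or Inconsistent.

Inconsistent

Premise 4 gives O(~renew_schedule).
Premise 8 is O(~renew_schedule ⊃ countersign_checklist); since O(~renew_schedule), deontic closure gives O(countersign_checklist).
From O(countersign_checklist) and premise 3, O(countersign_checklist ⊃ declare_conflict), we obtain O(declare_conflict).
From O(declare_conflict) and premise 7, O(declare_conflict ⊃ ~publish_complaint), we obtain O(~publish_complaint).
Yet premise 2 is F(~publish_complaint), i.e. O(publish_complaint).
We now have both O(~publish_complaint) and O(publish_complaint) — publish_complaint is simultaneously obligatory and forbidden, violating the D-axiom.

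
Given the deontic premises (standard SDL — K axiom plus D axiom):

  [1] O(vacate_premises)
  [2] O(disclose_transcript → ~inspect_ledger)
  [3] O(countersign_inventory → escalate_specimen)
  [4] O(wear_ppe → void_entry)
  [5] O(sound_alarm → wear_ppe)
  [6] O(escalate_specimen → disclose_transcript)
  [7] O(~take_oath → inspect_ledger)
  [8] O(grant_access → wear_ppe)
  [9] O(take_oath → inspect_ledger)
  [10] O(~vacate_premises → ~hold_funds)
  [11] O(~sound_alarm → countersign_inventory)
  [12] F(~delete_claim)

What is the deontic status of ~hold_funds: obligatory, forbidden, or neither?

Neither

Premise 10 is O(~vacate_premises → ~hold_funds), but O(~vacate_premises) is not derivable from the premises, so it does not yield O(~hold_funds).
No premise or chain of K-axiom applications forces O(~hold_funds), and none forces O(hold_funds). So ~hold_funds is neither obligatory nor forbidden under these norms.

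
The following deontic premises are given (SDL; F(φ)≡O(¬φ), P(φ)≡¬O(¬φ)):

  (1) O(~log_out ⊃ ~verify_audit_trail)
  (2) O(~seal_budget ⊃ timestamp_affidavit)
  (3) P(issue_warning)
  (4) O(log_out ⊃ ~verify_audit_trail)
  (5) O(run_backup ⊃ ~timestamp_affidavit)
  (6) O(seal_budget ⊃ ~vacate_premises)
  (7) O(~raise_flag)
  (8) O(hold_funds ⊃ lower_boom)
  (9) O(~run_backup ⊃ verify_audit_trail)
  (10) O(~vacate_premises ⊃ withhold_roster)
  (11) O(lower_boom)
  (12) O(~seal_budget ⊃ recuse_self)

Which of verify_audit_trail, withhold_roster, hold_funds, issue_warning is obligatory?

By case analysis on ~log_out: premise 1 gives O(~log_out ⊃ ~verify_audit_trail) and premise 4 gives O(log_out ⊃ ~verify_audit_trail), so O(~verify_audit_trail) either way.
Premise 9, O(~run_backup ⊃ verify_audit_trail), contraposes to O(~verify_audit_trail ⊃ run_backup); with O(~verify_audit_trail) we get O(run_backup).
Premise 5 is O(run_backup ⊃ ~timestamp_affidavit); since O(run_backup), deontic closure gives O(~timestamp_affidavit).
Premise 2 is O(~seal_budget ⊃ timestamp_affidavit); contrapositively O(~timestamp_affidavit ⊃ seal_budget). Since O(~timestamp_affidavit) holds, K gives O(seal_budget).
Applying K to premise 6 (O(seal_budget ⊃ ~vacate_premises)) and O(seal_budget) yields O(~vacate_premises).
From O(~vacate_premises) and premise 10, O(~vacate_premises ⊃ withhold_roster), we obtain O(withhold_roster).
So O(withhold_roster) holds — withhold_roster is obligatory. None of the other listed options is made obligatory by any chain of premises.

withhold_roster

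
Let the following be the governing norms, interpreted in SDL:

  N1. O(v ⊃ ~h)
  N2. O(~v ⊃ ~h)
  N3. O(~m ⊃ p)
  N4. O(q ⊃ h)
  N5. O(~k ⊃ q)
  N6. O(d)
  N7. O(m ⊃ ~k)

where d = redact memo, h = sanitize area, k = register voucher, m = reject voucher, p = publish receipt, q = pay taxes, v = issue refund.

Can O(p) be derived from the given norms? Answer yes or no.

Yes

By case analysis on v: premise 1 gives O(v ⊃ ~h) and premise 2 gives O(~v ⊃ ~h), so O(~h) either way.
Premise 4 is O(q ⊃ h); contrapositively O(~h ⊃ ~q). Since O(~h) holds, K gives O(~q).
Premise 5 is O(~k ⊃ q); contrapositively O(~q ⊃ k). Since O(~q) holds, K gives O(k).
Premise 7 is O(m ⊃ ~k); contrapositively O(k ⊃ ~m). Since O(k) holds, K gives O(~m).
With premise 3, O(~m ⊃ p), the K-axiom yields O(p).
Premise 6 does not contribute to this derivation.
So O(p) follows.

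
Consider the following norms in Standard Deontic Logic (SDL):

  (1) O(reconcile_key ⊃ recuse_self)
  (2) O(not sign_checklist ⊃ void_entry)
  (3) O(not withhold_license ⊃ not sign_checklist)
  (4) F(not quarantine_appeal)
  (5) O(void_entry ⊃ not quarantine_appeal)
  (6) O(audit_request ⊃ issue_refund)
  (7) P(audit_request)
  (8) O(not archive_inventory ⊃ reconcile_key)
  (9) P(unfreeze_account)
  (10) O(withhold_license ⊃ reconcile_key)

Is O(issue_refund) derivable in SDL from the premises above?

No

Premise 6 is O(audit_request ⊃ issue_refund), but O(audit_request) is not derivable from the premises (the permission P(audit_request) asserts only not O(not audit_request), not O(audit_request)), so it does not yield O(issue_refund).
No other premise forces O(issue_refund). An ideal world satisfying every premise can still have issue_refund false, so O(issue_refund) is not derivable.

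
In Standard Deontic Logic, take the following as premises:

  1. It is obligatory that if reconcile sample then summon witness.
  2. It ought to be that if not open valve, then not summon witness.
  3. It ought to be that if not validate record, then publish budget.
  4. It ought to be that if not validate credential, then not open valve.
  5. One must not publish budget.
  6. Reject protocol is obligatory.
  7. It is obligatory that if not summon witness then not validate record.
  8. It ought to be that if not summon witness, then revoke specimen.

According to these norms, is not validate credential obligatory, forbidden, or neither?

F(publish_budget) at premise 5 means O(¬publish_budget).
Premise 3, O(¬validate_record → publish_budget), contraposes to O(¬publish_budget → validate_record); with O(¬publish_budget) we get O(validate_record).
Premise 7, O(¬summon_witness → ¬validate_record), contraposes to O(validate_record → summon_witness); with O(validate_record) we get O(summon_witness).
Premise 2, O(¬open_valve → ¬summon_witness), contraposes to O(summon_witness → open_valve); with O(summon_witness) we get O(open_valve).
Premise 4, O(¬validate_credential → ¬open_valve), contraposes to O(open_valve → validate_credential); with O(open_valve) we get O(validate_credential).
Premises 1, 6, 8 do not contribute to this derivation.
Thus O(validate_credential), which is F(¬validate_credential): ¬validate_credential is forbidden.

Forbidden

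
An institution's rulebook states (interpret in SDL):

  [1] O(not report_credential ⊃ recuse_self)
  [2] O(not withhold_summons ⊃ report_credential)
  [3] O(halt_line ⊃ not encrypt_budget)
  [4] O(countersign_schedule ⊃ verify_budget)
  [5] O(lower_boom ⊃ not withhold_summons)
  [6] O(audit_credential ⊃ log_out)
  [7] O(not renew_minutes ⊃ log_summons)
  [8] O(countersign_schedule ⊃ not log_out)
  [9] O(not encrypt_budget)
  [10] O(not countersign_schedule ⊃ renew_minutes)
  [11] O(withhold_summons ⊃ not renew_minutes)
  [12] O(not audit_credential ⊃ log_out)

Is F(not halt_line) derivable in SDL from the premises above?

Premise 3 is O(halt_line ⊃ not encrypt_budget); even if O(not encrypt_budget) held, inferring O(halt_line) would be affirming the consequent — invalid.
No other premise forces O(halt_line). An ideal world satisfying every premise can still have not halt_line true, so F(not halt_line) is not derivable.

No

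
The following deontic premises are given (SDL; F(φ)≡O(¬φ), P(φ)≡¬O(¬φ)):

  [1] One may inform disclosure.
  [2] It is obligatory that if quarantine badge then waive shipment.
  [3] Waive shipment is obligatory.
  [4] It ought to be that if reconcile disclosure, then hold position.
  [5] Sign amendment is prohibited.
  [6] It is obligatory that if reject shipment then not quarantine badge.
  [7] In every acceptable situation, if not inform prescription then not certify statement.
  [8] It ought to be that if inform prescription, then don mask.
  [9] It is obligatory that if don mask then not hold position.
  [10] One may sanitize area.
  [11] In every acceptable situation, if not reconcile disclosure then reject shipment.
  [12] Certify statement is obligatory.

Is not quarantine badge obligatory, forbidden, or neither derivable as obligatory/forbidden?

Obligatory

Premise 12 states O(certify_statement) outright.
The contrapositive of premise 7 (O(¬inform_prescription → ¬certify_statement)) is O(certify_statement → inform_prescription), and O(certify_statement) is already established, so O(inform_prescription).
Applying K to premise 8 (O(inform_prescription → don_mask)) and O(inform_prescription) yields O(don_mask).
From O(don_mask) and premise 9, O(don_mask → ¬hold_position), we obtain O(¬hold_position).
The contrapositive of premise 4 (O(reconcile_disclosure → hold_position)) is O(¬hold_position → ¬reconcile_disclosure), and O(¬hold_position) is already established, so O(¬reconcile_disclosure).
Premise 11 is O(¬reconcile_disclosure → reject_shipment); since O(¬reconcile_disclosure), deontic closure gives O(reject_shipment).
With premise 6, O(reject_shipment → ¬quarantine_badge), the K-axiom yields O(¬quarantine_badge).
Premises 1, 2, 3, 5, 10 do not contribute to this derivation.
Hence ¬quarantine_badge is obligatory.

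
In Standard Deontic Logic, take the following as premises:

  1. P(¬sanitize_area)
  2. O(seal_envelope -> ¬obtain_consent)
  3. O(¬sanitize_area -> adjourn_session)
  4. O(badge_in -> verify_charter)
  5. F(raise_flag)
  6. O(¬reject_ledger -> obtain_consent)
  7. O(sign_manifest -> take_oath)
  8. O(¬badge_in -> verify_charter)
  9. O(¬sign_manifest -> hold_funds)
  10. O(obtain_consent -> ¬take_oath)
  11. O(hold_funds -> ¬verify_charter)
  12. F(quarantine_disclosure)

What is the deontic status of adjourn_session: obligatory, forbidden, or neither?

Neither

Premise 3 is O(¬sanitize_area -> adjourn_session), but O(¬sanitize_area) is not derivable from the premises (the permission P(¬sanitize_area) asserts only ¬O(sanitize_area), not O(¬sanitize_area)), so it does not yield O(adjourn_session).
No premise or chain of K-axiom applications forces O(adjourn_session), and none forces O(¬adjourn_session). So adjourn_session is neither obligatory nor forbidden under these norms.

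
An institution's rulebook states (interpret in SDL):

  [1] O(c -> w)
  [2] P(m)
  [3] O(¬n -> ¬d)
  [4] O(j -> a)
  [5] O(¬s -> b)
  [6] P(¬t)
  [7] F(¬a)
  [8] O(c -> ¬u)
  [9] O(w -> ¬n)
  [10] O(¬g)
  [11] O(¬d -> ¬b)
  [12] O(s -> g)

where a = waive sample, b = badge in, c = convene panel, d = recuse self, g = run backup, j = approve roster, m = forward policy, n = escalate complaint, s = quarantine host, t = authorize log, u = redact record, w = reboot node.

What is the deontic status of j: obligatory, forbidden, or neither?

Neither

Premise 4 is O(j -> a); even if O(a) held, inferring O(j) would be affirming the consequent — invalid.
No premise or chain of K-axiom applications forces O(j), and none forces O(¬j). So j is neither obligatory nor forbidden under these norms.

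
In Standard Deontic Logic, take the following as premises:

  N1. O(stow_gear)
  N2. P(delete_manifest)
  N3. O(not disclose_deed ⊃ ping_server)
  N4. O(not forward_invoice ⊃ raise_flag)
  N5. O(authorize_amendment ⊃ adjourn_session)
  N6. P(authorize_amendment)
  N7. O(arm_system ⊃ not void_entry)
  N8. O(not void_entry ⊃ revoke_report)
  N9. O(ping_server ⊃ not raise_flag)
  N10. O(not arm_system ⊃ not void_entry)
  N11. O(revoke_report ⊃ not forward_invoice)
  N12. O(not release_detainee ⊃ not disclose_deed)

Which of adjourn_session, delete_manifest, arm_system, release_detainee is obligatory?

release_detainee

Premises 7 and 10 are O(arm_system ⊃ not void_entry) and O(not arm_system ⊃ not void_entry); every ideal world satisfies arm_system or not arm_system, so in either case not void_entry holds — hence O(not void_entry).
Premise 8 is O(not void_entry ⊃ revoke_report); since O(not void_entry), deontic closure gives O(revoke_report).
Applying K to premise 11 (O(revoke_report ⊃ not forward_invoice)) and O(revoke_report) yields O(not forward_invoice).
From O(not forward_invoice) and premise 4, O(not forward_invoice ⊃ raise_flag), we obtain O(raise_flag).
Premise 9 is O(ping_server ⊃ not raise_flag); contrapositively O(raise_flag ⊃ not ping_server). Since O(raise_flag) holds, K gives O(not ping_server).
Premise 3, O(not disclose_deed ⊃ ping_server), contraposes to O(not ping_server ⊃ disclose_deed); with O(not ping_server) we get O(disclose_deed).
The contrapositive of premise 12 (O(not release_detainee ⊃ not disclose_deed)) is O(disclose_deed ⊃ release_detainee), and O(disclose_deed) is already established, so O(release_detainee).
So O(release_detainee) holds — release_detainee is obligatory. None of the other listed options is made obligatory by any chain of premises.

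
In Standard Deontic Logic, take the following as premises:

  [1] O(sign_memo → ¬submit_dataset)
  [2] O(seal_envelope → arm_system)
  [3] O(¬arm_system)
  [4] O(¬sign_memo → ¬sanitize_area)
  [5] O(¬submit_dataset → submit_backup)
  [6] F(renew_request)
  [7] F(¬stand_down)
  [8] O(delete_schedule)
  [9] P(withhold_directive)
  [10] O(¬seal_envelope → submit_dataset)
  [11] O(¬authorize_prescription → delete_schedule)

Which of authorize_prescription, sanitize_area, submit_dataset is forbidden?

From premise 3 we have O(¬arm_system).
Premise 2 is O(seal_envelope → arm_system); contrapositively O(¬arm_system → ¬seal_envelope). Since O(¬arm_system) holds, K gives O(¬seal_envelope).
From O(¬seal_envelope) and premise 10, O(¬seal_envelope → submit_dataset), we obtain O(submit_dataset).
The contrapositive of premise 1 (O(sign_memo → ¬submit_dataset)) is O(submit_dataset → ¬sign_memo), and O(submit_dataset) is already established, so O(¬sign_memo).
Premise 4 is O(¬sign_memo → ¬sanitize_area); since O(¬sign_memo), deontic closure gives O(¬sanitize_area).
So O(¬sanitize_area) holds, i.e. sanitize_area is forbidden. None of the other listed options is forbidden under the premises.

sanitize_area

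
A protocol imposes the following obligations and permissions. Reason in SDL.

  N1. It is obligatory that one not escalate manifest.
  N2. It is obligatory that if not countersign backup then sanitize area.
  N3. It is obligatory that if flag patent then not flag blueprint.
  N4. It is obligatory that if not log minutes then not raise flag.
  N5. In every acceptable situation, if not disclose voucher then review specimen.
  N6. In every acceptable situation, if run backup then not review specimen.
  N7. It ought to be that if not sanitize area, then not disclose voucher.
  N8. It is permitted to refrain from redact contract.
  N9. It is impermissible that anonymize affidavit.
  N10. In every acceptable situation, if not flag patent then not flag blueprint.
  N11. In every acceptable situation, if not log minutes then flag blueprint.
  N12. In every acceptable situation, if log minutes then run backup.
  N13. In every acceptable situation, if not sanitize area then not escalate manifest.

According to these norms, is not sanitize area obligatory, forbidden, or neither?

Premises 3 and 10 cover both cases: O(flag_patent → ¬flag_blueprint) and O(¬flag_patent → ¬flag_blueprint). Since flag_patent ∨ ¬flag_patent is a tautology, O(¬flag_blueprint) follows.
The contrapositive of premise 11 (O(¬log_minutes → flag_blueprint)) is O(¬flag_blueprint → log_minutes), and O(¬flag_blueprint) is already established, so O(log_minutes).
With premise 12, O(log_minutes → run_backup), the K-axiom yields O(run_backup).
Premise 6 is O(run_backup → ¬review_specimen); since O(run_backup), deontic closure gives O(¬review_specimen).
Premise 5 is O(¬disclose_voucher → review_specimen); contrapositively O(¬review_specimen → disclose_voucher). Since O(¬review_specimen) holds, K gives O(disclose_voucher).
Premise 7 is O(¬sanitize_area → ¬disclose_voucher); contrapositively O(disclose_voucher → sanitize_area). Since O(disclose_voucher) holds, K gives O(sanitize_area).
Premises 1, 2, 4, 8, 9, 13 do not contribute to this derivation.
Thus O(sanitize_area), which is F(¬sanitize_area): ¬sanitize_area is forbidden.

Forbidden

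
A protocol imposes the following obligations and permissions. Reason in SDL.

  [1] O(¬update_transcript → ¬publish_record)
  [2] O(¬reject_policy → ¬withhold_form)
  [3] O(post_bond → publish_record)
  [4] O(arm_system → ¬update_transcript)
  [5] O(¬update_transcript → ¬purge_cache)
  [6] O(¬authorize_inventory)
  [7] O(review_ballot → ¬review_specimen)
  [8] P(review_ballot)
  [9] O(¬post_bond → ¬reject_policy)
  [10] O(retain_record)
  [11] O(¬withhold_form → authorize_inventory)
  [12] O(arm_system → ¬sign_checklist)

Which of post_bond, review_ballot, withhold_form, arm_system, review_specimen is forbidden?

arm_system

From premise 6 we have O(¬authorize_inventory).
Premise 11 is O(¬withhold_form → authorize_inventory); contrapositively O(¬authorize_inventory → withhold_form). Since O(¬authorize_inventory) holds, K gives O(withhold_form).
The contrapositive of premise 2 (O(¬reject_policy → ¬withhold_form)) is O(withhold_form → reject_policy), and O(withhold_form) is already established, so O(reject_policy).
The contrapositive of premise 9 (O(¬post_bond → ¬reject_policy)) is O(reject_policy → post_bond), and O(reject_policy) is already established, so O(post_bond).
From O(post_bond) and premise 3, O(post_bond → publish_record), we obtain O(publish_record).
The contrapositive of premise 1 (O(¬update_transcript → ¬publish_record)) is O(publish_record → update_transcript), and O(publish_record) is already established, so O(update_transcript).
The contrapositive of premise 4 (O(arm_system → ¬update_transcript)) is O(update_transcript → ¬arm_system), and O(update_transcript) is already established, so O(¬arm_system).
So O(¬arm_system) holds, i.e. arm_system is forbidden. None of the other listed options is forbidden under the premises.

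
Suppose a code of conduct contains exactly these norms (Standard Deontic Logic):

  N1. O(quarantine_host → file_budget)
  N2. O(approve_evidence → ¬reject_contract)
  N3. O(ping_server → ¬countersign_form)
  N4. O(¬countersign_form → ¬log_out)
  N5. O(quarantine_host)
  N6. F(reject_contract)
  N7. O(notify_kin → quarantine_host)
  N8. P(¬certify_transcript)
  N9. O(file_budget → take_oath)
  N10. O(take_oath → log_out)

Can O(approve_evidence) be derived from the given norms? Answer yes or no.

No

Premise 2 is O(approve_evidence → ¬reject_contract); even if O(¬reject_contract) held, inferring O(approve_evidence) would be affirming the consequent — invalid.
No other premise forces O(approve_evidence). An ideal world satisfying every premise can still have approve_evidence false, so O(approve_evidence) is not derivable.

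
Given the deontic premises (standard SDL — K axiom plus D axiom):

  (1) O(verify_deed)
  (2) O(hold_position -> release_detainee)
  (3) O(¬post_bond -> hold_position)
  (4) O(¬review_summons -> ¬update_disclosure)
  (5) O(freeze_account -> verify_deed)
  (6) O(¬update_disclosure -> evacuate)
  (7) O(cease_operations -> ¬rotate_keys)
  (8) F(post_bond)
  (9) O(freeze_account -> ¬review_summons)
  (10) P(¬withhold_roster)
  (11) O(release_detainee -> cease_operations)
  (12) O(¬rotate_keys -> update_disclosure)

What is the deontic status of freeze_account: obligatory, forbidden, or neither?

Forbidden

Premise 8, F(post_bond), is equivalent to O(¬post_bond).
Premise 3 is O(¬post_bond -> hold_position); since O(¬post_bond), deontic closure gives O(hold_position).
Applying K to premise 2 (O(hold_position -> release_detainee)) and O(hold_position) yields O(release_detainee).
With premise 11, O(release_detainee -> cease_operations), the K-axiom yields O(cease_operations).
From O(cease_operations) and premise 7, O(cease_operations -> ¬rotate_keys), we obtain O(¬rotate_keys).
Applying K to premise 12 (O(¬rotate_keys -> update_disclosure)) and O(¬rotate_keys) yields O(update_disclosure).
Premise 4, O(¬review_summons -> ¬update_disclosure), contraposes to O(update_disclosure -> review_summons); with O(update_disclosure) we get O(review_summons).
The contrapositive of premise 9 (O(freeze_account -> ¬review_summons)) is O(review_summons -> ¬freeze_account), and O(review_summons) is already established, so O(¬freeze_account).
Premises 1, 5, 6, 10 do not contribute to this derivation.
Thus O(¬freeze_account), which is F(freeze_account): freeze_account is forbidden.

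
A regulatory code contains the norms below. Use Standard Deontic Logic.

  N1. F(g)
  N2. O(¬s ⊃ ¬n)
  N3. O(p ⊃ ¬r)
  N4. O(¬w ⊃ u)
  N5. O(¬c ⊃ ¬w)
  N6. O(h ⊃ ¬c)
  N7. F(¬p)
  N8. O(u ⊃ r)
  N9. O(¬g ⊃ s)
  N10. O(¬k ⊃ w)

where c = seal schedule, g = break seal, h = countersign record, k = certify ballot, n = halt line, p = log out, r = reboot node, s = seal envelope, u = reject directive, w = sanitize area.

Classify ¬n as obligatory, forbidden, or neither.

Neither

Premise 2 is O(¬s ⊃ ¬n), but O(¬s) is not derivable from the premises, so it does not yield O(¬n).
No premise or chain of K-axiom applications forces O(¬n), and none forces O(n). So ¬n is neither obligatory nor forbidden under these norms.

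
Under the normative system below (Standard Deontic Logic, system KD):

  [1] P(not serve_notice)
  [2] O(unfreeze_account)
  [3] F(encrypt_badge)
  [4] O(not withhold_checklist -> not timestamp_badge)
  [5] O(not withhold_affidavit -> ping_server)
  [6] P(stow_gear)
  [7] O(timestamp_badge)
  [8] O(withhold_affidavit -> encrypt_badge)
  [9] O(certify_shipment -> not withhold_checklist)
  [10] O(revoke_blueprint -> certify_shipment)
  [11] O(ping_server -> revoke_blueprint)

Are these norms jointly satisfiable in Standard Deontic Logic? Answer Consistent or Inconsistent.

F(encrypt_badge) at premise 3 means O(not encrypt_badge).
The contrapositive of premise 8 (O(withhold_affidavit -> encrypt_badge)) is O(not encrypt_badge -> not withhold_affidavit), and O(not encrypt_badge) is already established, so O(not withhold_affidavit).
Applying K to premise 5 (O(not withhold_affidavit -> ping_server)) and O(not withhold_affidavit) yields O(ping_server).
From O(ping_server) and premise 11, O(ping_server -> revoke_blueprint), we obtain O(revoke_blueprint).
With premise 10, O(revoke_blueprint -> certify_shipment), the K-axiom yields O(certify_shipment).
Applying K to premise 9 (O(certify_shipment -> not withhold_checklist)) and O(certify_shipment) yields O(not withhold_checklist).
Applying K to premise 4 (O(not withhold_checklist -> not timestamp_badge)) and O(not withhold_checklist) yields O(not timestamp_badge).
Yet premise 7 states O(timestamp_badge).
We now have both O(not timestamp_badge) and O(timestamp_badge) — timestamp_badge is simultaneously obligatory and forbidden, violating the D-axiom.

Inconsistent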